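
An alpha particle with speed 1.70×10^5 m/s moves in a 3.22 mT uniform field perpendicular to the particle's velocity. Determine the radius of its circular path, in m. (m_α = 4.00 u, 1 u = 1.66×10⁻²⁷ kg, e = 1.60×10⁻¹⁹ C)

The magnetic force provides the centripetal force: qvB = mv²/r, so r = mv/(qB).
r = (6.64×10^-27 kg)(1.70×10^5 m/s) / [(2×1.60×10^-19 C)(3.22×10^-3 T)] = 1.10 m.

r ≈ 1.10 m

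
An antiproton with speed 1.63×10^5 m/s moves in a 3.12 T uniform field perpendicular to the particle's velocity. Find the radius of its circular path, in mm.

r ≈ 0.545 mm

The magnetic force provides the centripetal force: qvB = mv²/r, so r = mv/(qB).
r = (1.67×10^-27 kg)(1.63×10^5 m/s) / [(1×1.60×10^-19 C)(3.12 T)] = 5.45×10^-4 m.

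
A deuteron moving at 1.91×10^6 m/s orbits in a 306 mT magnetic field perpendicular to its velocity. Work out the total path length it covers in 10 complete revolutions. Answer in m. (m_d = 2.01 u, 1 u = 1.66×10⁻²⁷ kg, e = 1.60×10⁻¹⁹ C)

r = mv/(qB) = 0.130 m, so one revolution covers 2πr = 0.818 m.
In 10 revolutions: L = 10·2πr = 8.18 m.

L ≈ 8.18 m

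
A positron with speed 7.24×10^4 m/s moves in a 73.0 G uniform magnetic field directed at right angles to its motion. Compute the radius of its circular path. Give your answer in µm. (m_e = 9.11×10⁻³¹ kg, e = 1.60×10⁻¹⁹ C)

The magnetic force provides the centripetal force: qvB = mv²/r, so r = mv/(qB).
r = (9.11×10^-31 kg)(7.24×10^4 m/s) / [(1×1.60×10^-19 C)(7.30×10^-3 T)] = 5.65×10^-5 m.

r ≈ 56.5 µm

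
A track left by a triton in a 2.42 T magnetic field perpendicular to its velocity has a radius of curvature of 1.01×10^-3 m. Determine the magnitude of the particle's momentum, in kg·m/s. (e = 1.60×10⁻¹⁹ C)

Since qvB = mv²/r, the momentum p = mv = qBr.
p = (1×1.60×10^-19)(2.42)(1.01×10^-3) = 3.91×10^-22 kg·m/s.

p ≈ 3.91×10^-22 kg·m/s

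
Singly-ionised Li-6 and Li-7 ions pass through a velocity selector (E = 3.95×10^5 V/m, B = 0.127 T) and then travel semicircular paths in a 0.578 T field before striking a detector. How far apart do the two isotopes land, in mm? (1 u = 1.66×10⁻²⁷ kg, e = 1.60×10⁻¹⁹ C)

Both emerge at v = E/B₁ = 3.11×10^6 m/s.
r = mv/(qB₂), so r₁ = 0.3350 m and r₂ = 0.3908 m, giving Δr = 0.0558 m.
After a semicircle each ion lands a diameter 2r from the entry slit, so the separation is 2Δr = 0.112 m.

Δd ≈ 112 mm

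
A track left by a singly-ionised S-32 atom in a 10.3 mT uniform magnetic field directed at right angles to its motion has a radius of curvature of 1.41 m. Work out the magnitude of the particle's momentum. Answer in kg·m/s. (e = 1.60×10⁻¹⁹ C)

Since qvB = mv²/r, the momentum p = mv = qBr.
p = (1×1.60×10^-19)(0.0103)(1.41) = 2.32×10^-21 kg·m/s.

p ≈ 2.32×10^-21 kg·m/s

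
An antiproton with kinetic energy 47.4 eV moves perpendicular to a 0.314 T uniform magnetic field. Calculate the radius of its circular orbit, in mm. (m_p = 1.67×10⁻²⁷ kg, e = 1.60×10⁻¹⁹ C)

r ≈ 3.17 mm

Convert the energy: K = 47.4 eV = 7.58×10^-18 J.
v = √(2K/m) = √(2·7.58×10^-18/1.67×10^-27) = 9.53×10^4 m/s.
r = mv/(qB) = (1.67×10^-27)(9.53×10^4) / [(1×1.60×10^-19)(0.314)] = 3.17×10^-3 m.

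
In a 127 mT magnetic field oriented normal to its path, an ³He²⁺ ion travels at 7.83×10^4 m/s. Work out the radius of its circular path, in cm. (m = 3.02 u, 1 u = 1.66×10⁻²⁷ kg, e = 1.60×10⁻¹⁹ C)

r ≈ 0.966 cm

The magnetic force provides the centripetal force: qvB = mv²/r, so r = mv/(qB).
r = (5.01×10^-27 kg)(7.83×10^4 m/s) / [(2×1.60×10^-19 C)(0.127 T)] = 9.66×10^-3 m.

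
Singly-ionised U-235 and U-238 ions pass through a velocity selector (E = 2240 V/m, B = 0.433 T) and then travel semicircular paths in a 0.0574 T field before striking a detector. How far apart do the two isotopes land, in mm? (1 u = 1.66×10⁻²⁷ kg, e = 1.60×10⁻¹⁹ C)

Both emerge at v = E/B₁ = 5170 m/s.
r = mv/(qB₂), so r₁ = 0.21974 m and r₂ = 0.22254 m, giving Δr = 2.81×10^-3 m.
After a semicircle each ion lands a diameter 2r from the entry slit, so the separation is 2Δr = 5.61×10^-3 m.

Δd ≈ 5.61 mm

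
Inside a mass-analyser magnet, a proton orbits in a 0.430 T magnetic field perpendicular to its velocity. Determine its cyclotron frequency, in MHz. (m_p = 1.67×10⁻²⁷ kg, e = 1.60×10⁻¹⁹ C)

f ≈ 6.56 MHz

f = qB/(2πm) = (1×1.60×10^-19)(0.430) / [2π(1.67×10^-27)] = 6.56×10^6 Hz.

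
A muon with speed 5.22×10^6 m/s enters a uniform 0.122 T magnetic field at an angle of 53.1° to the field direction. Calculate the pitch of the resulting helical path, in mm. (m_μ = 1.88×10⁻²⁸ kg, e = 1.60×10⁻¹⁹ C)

The velocity component along B is v∥ = v cos53.1° = 3.13×10^6 m/s.
The cyclotron period T = 2πm/(qB) = 6.05×10^-8 s is set by m, q, B alone.
Pitch = v∥·T = (3.13×10^6)(6.05×10^-8) = 0.190 m.

pitch ≈ 190 mm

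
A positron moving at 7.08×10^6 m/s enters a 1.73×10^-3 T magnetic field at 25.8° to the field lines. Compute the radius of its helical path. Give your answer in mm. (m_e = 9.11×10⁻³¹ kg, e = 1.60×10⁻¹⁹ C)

Only the perpendicular component v⊥ = v sin25.8° = 3.08×10^6 m/s is bent by the field.
r = m v⊥ /(qB) = (9.11×10^-31)(3.08×10^6) / [(1×1.60×10^-19)(1.73×10^-3)] = 0.0101 m.

r ≈ 10.1 mm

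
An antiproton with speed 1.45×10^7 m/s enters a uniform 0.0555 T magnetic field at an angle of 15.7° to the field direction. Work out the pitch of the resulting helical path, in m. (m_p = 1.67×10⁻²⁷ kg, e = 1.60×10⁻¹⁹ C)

The velocity component along B is v∥ = v cos15.7° = 1.40×10^7 m/s.
The cyclotron period T = 2πm/(qB) = 1.18×10^-6 s is set by m, q, B alone.
Pitch = v∥·T = (1.40×10^7)(1.18×10^-6) = 16.5 m.

pitch ≈ 16.5 m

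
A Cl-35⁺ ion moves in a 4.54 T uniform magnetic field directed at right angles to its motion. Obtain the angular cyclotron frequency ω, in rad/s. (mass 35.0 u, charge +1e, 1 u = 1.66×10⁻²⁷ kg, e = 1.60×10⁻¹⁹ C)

ω = qB/m = (1×1.60×10^-19)(4.54) / (5.81×10^-26) = 1.25×10^7 rad/s.

ω ≈ 1.25×10^7 rad/s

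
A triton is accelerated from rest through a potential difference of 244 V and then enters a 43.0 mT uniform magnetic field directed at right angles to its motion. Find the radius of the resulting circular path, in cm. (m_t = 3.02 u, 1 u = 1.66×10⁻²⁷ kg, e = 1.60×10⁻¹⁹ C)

The kinetic energy gained is K = qV = (1×1.60×10^-19)(244) = 3.90×10^-17 J.
v = √(2K/m) = 1.25×10^5 m/s.
r = mv/(qB) = (5.01×10^-27)(1.25×10^5) / [(1×1.60×10^-19)(0.0430)] = 0.0909 m.

r ≈ 9.09 cm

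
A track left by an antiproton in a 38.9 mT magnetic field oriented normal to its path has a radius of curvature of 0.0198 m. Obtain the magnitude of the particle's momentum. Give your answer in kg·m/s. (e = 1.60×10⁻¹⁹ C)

p ≈ 1.23×10^-22 kg·m/s

Since qvB = mv²/r, the momentum p = mv = qBr.
p = (1×1.60×10^-19)(0.0389)(0.0198) = 1.23×10^-22 kg·m/s.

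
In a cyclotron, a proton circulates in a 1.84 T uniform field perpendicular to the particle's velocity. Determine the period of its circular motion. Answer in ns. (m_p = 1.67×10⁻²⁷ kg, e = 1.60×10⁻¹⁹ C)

T ≈ 35.6 ns

The cyclotron period is independent of speed: T = 2πm/(qB).
T = 2π(1.67×10^-27) / [(1×1.60×10^-19)(1.84)] = 3.56×10^-8 s.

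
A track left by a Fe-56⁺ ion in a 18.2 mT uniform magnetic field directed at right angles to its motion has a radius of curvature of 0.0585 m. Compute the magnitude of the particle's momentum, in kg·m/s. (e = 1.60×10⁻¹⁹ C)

p ≈ 1.70×10^-22 kg·m/s

Since qvB = mv²/r, the momentum p = mv = qBr.
p = (1×1.60×10^-19)(0.0182)(0.0585) = 1.70×10^-22 kg·m/s.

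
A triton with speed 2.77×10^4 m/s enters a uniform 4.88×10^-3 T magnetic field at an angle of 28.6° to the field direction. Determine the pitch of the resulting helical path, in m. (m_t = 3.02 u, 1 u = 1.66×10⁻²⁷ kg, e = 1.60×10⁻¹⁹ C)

pitch ≈ 0.981 m

The velocity component along B is v∥ = v cos28.6° = 2.43×10^4 m/s.
The cyclotron period T = 2πm/(qB) = 4.03×10^-5 s is set by m, q, B alone.
Pitch = v∥·T = (2.43×10^4)(4.03×10^-5) = 0.981 m.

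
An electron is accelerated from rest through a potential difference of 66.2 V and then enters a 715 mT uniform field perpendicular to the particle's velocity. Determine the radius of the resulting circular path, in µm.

The kinetic energy gained is K = qV = (1×1.60×10^-19)(66.2) = 1.06×10^-17 J.
v = √(2K/m) = 4.82×10^6 m/s.
r = mv/(qB) = (9.11×10^-31)(4.82×10^6) / [(1×1.60×10^-19)(0.715)] = 3.84×10^-5 m.

r ≈ 38.4 µm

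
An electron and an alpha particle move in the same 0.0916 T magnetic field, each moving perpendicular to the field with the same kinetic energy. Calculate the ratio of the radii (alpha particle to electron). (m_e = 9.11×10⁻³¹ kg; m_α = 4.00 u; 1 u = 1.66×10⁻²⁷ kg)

ratio ≈ 42.7

r = √(2mK)/(qB) ⇒ at equal K, r ∝ √m/q.
r_{alpha particle}/r_{electron} = 42.7.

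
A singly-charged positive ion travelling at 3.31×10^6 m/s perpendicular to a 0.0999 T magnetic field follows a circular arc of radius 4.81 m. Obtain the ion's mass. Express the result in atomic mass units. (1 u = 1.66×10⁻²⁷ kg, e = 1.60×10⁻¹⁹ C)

qvB = mv²/r ⇒ m = qBr/v.
m = (1×1.60×10^-19)(0.0999)(4.81) / (3.31×10^6) = 2.32×10^-26 kg = 14.0 u.

m ≈ 14.0 u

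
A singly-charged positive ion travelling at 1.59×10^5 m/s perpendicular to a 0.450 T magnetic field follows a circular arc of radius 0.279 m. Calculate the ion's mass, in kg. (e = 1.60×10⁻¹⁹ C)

m ≈ 1.26×10^-25 kg

qvB = mv²/r ⇒ m = qBr/v.
m = (1×1.60×10^-19)(0.450)(0.279) / (1.59×10^5) = 1.26×10^-25 kg.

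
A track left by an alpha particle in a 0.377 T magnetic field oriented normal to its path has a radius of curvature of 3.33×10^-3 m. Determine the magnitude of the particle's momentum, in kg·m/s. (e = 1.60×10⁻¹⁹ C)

p ≈ 4.02×10^-22 kg·m/s

Since qvB = mv²/r, the momentum p = mv = qBr.
p = (2×1.60×10^-19)(0.377)(3.33×10^-3) = 4.02×10^-22 kg·m/s.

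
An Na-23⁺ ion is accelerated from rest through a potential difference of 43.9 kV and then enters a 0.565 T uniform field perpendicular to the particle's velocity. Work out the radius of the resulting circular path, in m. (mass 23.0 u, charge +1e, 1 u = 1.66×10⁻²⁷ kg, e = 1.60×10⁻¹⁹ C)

The kinetic energy gained is K = qV = (1×1.60×10^-19)(4.39×10^4) = 7.02×10^-15 J.
v = √(2K/m) = 6.07×10^5 m/s.
r = mv/(qB) = (3.82×10^-26)(6.07×10^5) / [(1×1.60×10^-19)(0.565)] = 0.256 m.

r ≈ 0.256 m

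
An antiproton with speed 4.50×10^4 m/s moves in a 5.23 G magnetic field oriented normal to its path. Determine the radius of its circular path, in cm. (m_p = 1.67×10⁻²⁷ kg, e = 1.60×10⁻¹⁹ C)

r ≈ 89.8 cm

The magnetic force provides the centripetal force: qvB = mv²/r, so r = mv/(qB).
r = (1.67×10^-27 kg)(4.50×10^4 m/s) / [(1×1.60×10^-19 C)(5.23×10^-4 T)] = 0.898 m.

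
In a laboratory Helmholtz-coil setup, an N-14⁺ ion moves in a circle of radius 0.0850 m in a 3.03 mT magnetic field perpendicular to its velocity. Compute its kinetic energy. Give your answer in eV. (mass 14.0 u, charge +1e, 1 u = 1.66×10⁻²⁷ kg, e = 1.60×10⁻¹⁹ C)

v = qBr/m = (1×1.60×10^-19)(3.03×10^-3)(0.0850) / (2.32×10^-26) = 1770 m/s.
K = ½mv² = 0.5·(2.32×10^-26)·(1770)² = 3.65×10^-20 J = 0.228 eV.

K ≈ 0.228 eV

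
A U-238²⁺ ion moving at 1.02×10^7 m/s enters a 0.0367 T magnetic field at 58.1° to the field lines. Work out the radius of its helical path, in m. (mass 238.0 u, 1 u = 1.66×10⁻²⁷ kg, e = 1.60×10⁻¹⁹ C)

Only the perpendicular component v⊥ = v sin58.1° = 8.66×10^6 m/s is bent by the field.
r = m v⊥ /(qB) = (3.95×10^-25)(8.66×10^6) / [(2×1.60×10^-19)(0.0367)] = 291 m.

r ≈ 291 m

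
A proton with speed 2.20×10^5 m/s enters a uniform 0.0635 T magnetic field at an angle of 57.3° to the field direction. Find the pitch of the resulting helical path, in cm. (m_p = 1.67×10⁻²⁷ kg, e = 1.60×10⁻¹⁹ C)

The velocity component along B is v∥ = v cos57.3° = 1.19×10^5 m/s.
The cyclotron period T = 2πm/(qB) = 1.03×10^-6 s is set by m, q, B alone.
Pitch = v∥·T = (1.19×10^5)(1.03×10^-6) = 0.123 m.

pitch ≈ 12.3 cm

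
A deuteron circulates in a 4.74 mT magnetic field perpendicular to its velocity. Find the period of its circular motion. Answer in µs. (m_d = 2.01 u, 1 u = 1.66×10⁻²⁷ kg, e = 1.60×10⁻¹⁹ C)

The cyclotron period is independent of speed: T = 2πm/(qB).
T = 2π(3.34×10^-27) / [(1×1.60×10^-19)(4.74×10^-3)] = 2.76×10^-5 s.

T ≈ 27.6 µs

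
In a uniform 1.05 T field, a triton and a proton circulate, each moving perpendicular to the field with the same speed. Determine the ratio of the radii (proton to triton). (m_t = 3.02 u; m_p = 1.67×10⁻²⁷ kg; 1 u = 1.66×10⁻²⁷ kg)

ratio ≈ 0.333

r = mv/(qB) ⇒ at equal v, r ∝ m/q.
r_{proton}/r_{triton} = 0.333.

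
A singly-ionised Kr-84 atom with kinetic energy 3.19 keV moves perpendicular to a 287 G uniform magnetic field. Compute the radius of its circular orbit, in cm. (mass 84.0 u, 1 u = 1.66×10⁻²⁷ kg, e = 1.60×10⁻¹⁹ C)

r ≈ 260 cm

Convert the energy: K = 3.19 keV = 5.10×10^-16 J.
v = √(2K/m) = √(2·5.10×10^-16/1.39×10^-25) = 8.56×10^4 m/s.
r = mv/(qB) = (1.39×10^-25)(8.56×10^4) / [(1×1.60×10^-19)(0.0287)] = 2.60 m.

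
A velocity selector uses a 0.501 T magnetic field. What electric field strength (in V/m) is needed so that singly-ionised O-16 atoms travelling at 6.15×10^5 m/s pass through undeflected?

qE = qvB ⇒ E = vB = (6.15×10^5)(0.501) = 3.08×10^5 V/m.

E ≈ 3.08×10^5 V/m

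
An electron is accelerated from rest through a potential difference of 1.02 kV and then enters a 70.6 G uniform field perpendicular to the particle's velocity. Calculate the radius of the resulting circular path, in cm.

r ≈ 1.53 cm

The kinetic energy gained is K = qV = (1×1.60×10^-19)(1020) = 1.63×10^-16 J.
v = √(2K/m) = 1.89×10^7 m/s.
r = mv/(qB) = (9.11×10^-31)(1.89×10^7) / [(1×1.60×10^-19)(7.06×10^-3)] = 0.0153 m.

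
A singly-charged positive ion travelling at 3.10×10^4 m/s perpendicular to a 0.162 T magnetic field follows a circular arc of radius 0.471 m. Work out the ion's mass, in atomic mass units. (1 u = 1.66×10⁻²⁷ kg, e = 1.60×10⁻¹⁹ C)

m ≈ 237 u

qvB = mv²/r ⇒ m = qBr/v.
m = (1×1.60×10^-19)(0.162)(0.471) / (3.10×10^4) = 3.94×10^-25 kg = 237 u.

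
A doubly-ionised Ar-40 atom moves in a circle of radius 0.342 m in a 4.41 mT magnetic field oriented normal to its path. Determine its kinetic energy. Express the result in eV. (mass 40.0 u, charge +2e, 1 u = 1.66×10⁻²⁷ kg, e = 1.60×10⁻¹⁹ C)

v = qBr/m = (2×1.60×10^-19)(4.41×10^-3)(0.342) / (6.64×10^-26) = 7270 m/s.
K = ½mv² = 0.5·(6.64×10^-26)·(7270)² = 1.75×10^-18 J = 11.0 eV.

K ≈ 11.0 eV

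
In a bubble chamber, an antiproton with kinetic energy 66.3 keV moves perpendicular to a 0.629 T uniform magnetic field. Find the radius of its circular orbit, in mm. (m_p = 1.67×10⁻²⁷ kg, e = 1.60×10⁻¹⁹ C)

r ≈ 59.1 mm

Convert the energy: K = 66.3 keV = 1.06×10^-14 J.
v = √(2K/m) = √(2·1.06×10^-14/1.67×10^-27) = 3.56×10^6 m/s.
r = mv/(qB) = (1.67×10^-27)(3.56×10^6) / [(1×1.60×10^-19)(0.629)] = 0.0591 m.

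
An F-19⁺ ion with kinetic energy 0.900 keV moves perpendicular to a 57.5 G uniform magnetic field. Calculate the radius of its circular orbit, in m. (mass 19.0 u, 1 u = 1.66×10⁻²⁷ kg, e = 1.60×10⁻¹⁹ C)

r ≈ 3.28 m

Convert the energy: K = 0.900 keV = 1.44×10^-16 J.
v = √(2K/m) = √(2·1.44×10^-16/3.15×10^-26) = 9.56×10^4 m/s.
r = mv/(qB) = (3.15×10^-26)(9.56×10^4) / [(1×1.60×10^-19)(5.75×10^-3)] = 3.28 m.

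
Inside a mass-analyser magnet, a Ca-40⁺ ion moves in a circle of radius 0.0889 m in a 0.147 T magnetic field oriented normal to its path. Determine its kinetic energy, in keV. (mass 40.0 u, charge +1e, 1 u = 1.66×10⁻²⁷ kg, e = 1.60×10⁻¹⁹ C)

K ≈ 0.206 keV

v = qBr/m = (1×1.60×10^-19)(0.147)(0.0889) / (6.64×10^-26) = 3.15×10^4 m/s.
K = ½mv² = 0.5·(6.64×10^-26)·(3.15×10^4)² = 3.29×10^-17 J = 0.206 keV.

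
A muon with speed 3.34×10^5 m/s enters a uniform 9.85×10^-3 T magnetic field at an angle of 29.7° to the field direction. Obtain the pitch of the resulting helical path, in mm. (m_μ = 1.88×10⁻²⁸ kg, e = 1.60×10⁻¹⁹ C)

pitch ≈ 217 mm

The velocity component along B is v∥ = v cos29.7° = 2.90×10^5 m/s.
The cyclotron period T = 2πm/(qB) = 7.50×10^-7 s is set by m, q, B alone.
Pitch = v∥·T = (2.90×10^5)(7.50×10^-7) = 0.217 m.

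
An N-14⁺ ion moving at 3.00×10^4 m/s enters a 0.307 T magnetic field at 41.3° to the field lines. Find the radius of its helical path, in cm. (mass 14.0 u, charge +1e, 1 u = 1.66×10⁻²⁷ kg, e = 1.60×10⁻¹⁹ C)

r ≈ 0.937 cm

Only the perpendicular component v⊥ = v sin41.3° = 1.98×10^4 m/s is bent by the field.
r = m v⊥ /(qB) = (2.32×10^-26)(1.98×10^4) / [(1×1.60×10^-19)(0.307)] = 9.37×10^-3 m.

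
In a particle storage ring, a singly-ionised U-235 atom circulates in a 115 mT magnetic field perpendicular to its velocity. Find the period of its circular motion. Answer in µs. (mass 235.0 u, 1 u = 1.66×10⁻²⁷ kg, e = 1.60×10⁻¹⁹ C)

T ≈ 133 µs

The cyclotron period is independent of speed: T = 2πm/(qB).
T = 2π(3.90×10^-25) / [(1×1.60×10^-19)(0.115)] = 1.33×10^-4 s.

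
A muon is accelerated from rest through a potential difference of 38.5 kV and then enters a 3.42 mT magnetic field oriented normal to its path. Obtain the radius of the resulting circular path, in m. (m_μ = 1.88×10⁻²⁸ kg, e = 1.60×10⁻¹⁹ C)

r ≈ 2.78 m

The kinetic energy gained is K = qV = (1×1.60×10^-19)(3.85×10^4) = 6.16×10^-15 J.
v = √(2K/m) = 8.10×10^6 m/s.
r = mv/(qB) = (1.88×10^-28)(8.10×10^6) / [(1×1.60×10^-19)(3.42×10^-3)] = 2.78 m.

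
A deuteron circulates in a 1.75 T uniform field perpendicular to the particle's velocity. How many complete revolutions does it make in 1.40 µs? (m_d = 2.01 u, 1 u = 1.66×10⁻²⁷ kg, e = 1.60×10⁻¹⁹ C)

N = 18

T = 2πm/(qB) = 2π(3.3366×10^-27) / [(1×1.60×10^-19)(1.75)] = 7.4873×10^-8 s.
N = t/T = 1.40×10^-6 / 7.4873×10^-8 ≈ 18.70, so 18 complete revolutions.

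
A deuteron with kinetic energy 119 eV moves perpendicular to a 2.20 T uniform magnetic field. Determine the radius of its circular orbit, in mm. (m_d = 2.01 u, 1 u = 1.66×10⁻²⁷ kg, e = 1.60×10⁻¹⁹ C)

r ≈ 1.01 mm

Convert the energy: K = 119 eV = 1.90×10^-17 J.
v = √(2K/m) = √(2·1.90×10^-17/3.34×10^-27) = 1.07×10^5 m/s.
r = mv/(qB) = (3.34×10^-27)(1.07×10^5) / [(1×1.60×10^-19)(2.20)] = 1.01×10^-3 m.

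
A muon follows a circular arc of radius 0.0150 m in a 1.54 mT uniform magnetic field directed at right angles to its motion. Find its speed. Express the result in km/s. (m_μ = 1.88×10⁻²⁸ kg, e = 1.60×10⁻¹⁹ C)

From qvB = mv²/r, v = qBr/m.
v = (1×1.60×10^-19)(1.54×10^-3)(0.0150) / (1.88×10^-28) = 1.97×10^4 m/s.

v ≈ 19.7 km/s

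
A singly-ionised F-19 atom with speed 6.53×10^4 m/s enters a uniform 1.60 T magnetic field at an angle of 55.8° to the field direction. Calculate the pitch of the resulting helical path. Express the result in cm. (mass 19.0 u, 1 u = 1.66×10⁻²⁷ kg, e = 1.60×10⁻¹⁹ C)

The velocity component along B is v∥ = v cos55.8° = 3.67×10^4 m/s.
The cyclotron period T = 2πm/(qB) = 7.74×10^-7 s is set by m, q, B alone.
Pitch = v∥·T = (3.67×10^4)(7.74×10^-7) = 0.0284 m.

pitch ≈ 2.84 cm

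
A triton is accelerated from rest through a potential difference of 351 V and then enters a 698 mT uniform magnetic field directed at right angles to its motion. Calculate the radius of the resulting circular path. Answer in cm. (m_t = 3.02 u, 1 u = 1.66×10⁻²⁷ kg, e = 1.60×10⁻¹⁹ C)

r ≈ 0.672 cm

The kinetic energy gained is K = qV = (1×1.60×10^-19)(351) = 5.62×10^-17 J.
v = √(2K/m) = 1.50×10^5 m/s.
r = mv/(qB) = (5.01×10^-27)(1.50×10^5) / [(1×1.60×10^-19)(0.698)] = 6.72×10^-3 m.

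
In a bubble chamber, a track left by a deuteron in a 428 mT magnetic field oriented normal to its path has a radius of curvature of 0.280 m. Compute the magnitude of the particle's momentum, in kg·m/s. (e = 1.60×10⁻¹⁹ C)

Since qvB = mv²/r, the momentum p = mv = qBr.
p = (1×1.60×10^-19)(0.428)(0.280) = 1.92×10^-20 kg·m/s.

p ≈ 1.92×10^-20 kg·m/s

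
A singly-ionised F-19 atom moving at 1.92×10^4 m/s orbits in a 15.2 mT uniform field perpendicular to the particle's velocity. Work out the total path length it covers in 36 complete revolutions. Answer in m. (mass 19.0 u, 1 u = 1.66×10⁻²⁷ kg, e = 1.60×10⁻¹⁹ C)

r = mv/(qB) = 0.249 m, so one revolution covers 2πr = 1.56 m.
In 36 revolutions: L = 36·2πr = 56.3 m.

L ≈ 56.3 m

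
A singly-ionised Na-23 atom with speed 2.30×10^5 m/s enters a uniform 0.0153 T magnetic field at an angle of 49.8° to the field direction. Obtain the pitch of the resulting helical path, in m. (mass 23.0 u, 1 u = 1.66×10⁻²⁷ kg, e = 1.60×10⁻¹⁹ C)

The velocity component along B is v∥ = v cos49.8° = 1.48×10^5 m/s.
The cyclotron period T = 2πm/(qB) = 9.80×10^-5 s is set by m, q, B alone.
Pitch = v∥·T = (1.48×10^5)(9.80×10^-5) = 14.5 m.

pitch ≈ 14.5 m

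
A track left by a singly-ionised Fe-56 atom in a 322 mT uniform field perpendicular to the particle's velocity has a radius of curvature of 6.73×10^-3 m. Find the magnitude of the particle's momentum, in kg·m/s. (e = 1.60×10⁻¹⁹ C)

Since qvB = mv²/r, the momentum p = mv = qBr.
p = (1×1.60×10^-19)(0.322)(6.73×10^-3) = 3.47×10^-22 kg·m/s.

p ≈ 3.47×10^-22 kg·m/s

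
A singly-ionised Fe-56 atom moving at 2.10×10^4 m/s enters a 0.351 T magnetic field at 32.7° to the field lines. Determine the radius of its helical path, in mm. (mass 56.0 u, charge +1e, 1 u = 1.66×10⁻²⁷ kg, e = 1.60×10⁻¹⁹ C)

r ≈ 18.8 mm

Only the perpendicular component v⊥ = v sin32.7° = 1.13×10^4 m/s is bent by the field.
r = m v⊥ /(qB) = (9.30×10^-26)(1.13×10^4) / [(1×1.60×10^-19)(0.351)] = 0.0188 m.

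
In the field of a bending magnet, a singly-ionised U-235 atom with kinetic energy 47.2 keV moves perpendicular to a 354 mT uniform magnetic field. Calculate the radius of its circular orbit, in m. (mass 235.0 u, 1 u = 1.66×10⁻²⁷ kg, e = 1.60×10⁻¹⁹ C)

Convert the energy: K = 47.2 keV = 7.55×10^-15 J.
v = √(2K/m) = √(2·7.55×10^-15/3.90×10^-25) = 1.97×10^5 m/s.
r = mv/(qB) = (3.90×10^-25)(1.97×10^5) / [(1×1.60×10^-19)(0.354)] = 1.36 m.

r ≈ 1.36 m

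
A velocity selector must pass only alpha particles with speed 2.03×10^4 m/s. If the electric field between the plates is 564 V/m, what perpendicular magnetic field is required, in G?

qE = qvB ⇒ B = E/v = (564) / (2.03×10^4) = 0.0278 T.

B ≈ 278 G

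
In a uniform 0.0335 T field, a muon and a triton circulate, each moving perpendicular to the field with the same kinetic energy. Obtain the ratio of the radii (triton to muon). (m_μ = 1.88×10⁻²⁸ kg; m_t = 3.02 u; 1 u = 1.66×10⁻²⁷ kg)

r = √(2mK)/(qB) ⇒ at equal K, r ∝ √m/q.
r_{triton}/r_{muon} = 5.16.

ratio ≈ 5.16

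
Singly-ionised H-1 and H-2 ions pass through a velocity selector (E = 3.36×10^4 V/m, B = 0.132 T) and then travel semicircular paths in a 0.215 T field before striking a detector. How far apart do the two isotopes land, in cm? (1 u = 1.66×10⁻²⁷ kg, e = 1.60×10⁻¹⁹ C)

Both emerge at v = E/B₁ = 2.55×10^5 m/s.
r = mv/(qB₂), so r₁ = 0.0123 m and r₂ = 0.0246 m, giving Δr = 0.0123 m.
After a semicircle each ion lands a diameter 2r from the entry slit, so the separation is 2Δr = 0.0246 m.

Δd ≈ 2.46 cm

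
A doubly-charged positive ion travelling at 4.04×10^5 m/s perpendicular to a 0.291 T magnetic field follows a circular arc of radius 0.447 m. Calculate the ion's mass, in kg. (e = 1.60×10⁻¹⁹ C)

qvB = mv²/r ⇒ m = qBr/v.
m = (2×1.60×10^-19)(0.291)(0.447) / (4.04×10^5) = 1.03×10^-25 kg.

m ≈ 1.03×10^-25 kg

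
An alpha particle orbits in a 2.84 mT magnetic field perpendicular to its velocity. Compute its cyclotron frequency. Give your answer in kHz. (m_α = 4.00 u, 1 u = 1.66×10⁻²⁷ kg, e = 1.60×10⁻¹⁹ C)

f ≈ 21.8 kHz

f = qB/(2πm) = (2×1.60×10^-19)(2.84×10^-3) / [2π(6.64×10^-27)] = 2.18×10^4 Hz.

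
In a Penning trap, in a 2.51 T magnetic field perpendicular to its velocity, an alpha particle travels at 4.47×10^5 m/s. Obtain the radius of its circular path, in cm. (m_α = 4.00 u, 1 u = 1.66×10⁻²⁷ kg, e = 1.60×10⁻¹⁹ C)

r ≈ 0.370 cm

The magnetic force provides the centripetal force: qvB = mv²/r, so r = mv/(qB).
r = (6.64×10^-27 kg)(4.47×10^5 m/s) / [(2×1.60×10^-19 C)(2.51 T)] = 3.70×10^-3 m.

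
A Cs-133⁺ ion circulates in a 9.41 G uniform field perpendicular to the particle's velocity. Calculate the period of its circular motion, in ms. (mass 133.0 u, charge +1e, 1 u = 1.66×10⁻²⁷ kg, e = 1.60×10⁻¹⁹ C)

The cyclotron period is independent of speed: T = 2πm/(qB).
T = 2π(2.21×10^-25) / [(1×1.60×10^-19)(9.41×10^-4)] = 9.21×10^-3 s.

T ≈ 9.21 ms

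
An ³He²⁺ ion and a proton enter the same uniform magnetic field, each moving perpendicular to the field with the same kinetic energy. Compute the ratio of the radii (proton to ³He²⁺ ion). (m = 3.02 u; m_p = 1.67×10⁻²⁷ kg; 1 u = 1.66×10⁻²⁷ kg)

ratio ≈ 1.15

r = √(2mK)/(qB) ⇒ at equal K, r ∝ √m/q.
r_{proton}/r_{³He²⁺ ion} = 1.15.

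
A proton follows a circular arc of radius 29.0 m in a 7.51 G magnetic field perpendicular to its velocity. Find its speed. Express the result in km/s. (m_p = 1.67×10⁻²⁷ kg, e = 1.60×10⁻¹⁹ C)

v ≈ 2090 km/s

From qvB = mv²/r, v = qBr/m.
v = (1×1.60×10^-19)(7.51×10^-4)(29.0) / (1.67×10^-27) = 2.09×10^6 m/s.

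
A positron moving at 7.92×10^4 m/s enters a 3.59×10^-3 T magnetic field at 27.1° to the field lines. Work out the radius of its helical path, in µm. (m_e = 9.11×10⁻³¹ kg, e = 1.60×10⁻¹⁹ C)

r ≈ 57.2 µm

Only the perpendicular component v⊥ = v sin27.1° = 3.61×10^4 m/s is bent by the field.
r = m v⊥ /(qB) = (9.11×10^-31)(3.61×10^4) / [(1×1.60×10^-19)(3.59×10^-3)] = 5.72×10^-5 m.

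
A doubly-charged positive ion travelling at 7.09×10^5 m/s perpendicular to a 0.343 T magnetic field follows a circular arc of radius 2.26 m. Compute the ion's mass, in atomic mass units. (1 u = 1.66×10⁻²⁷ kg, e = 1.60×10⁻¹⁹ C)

m ≈ 211 u

qvB = mv²/r ⇒ m = qBr/v.
m = (2×1.60×10^-19)(0.343)(2.26) / (7.09×10^5) = 3.50×10^-25 kg = 211 u.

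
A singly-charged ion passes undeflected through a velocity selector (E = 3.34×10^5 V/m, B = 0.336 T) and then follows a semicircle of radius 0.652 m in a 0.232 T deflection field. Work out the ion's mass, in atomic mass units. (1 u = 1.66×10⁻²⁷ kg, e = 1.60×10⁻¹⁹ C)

m ≈ 14.7 u

v = E/B₁ = 9.94×10^5 m/s.
From r = mv/(qB₂), m = qB₂r/v = (1×1.60×10^-19)(0.232)(0.652) / (9.94×10^5) = 2.43×10^-26 kg.
In atomic mass units: m = 2.43×10^-26 / 1.66×10^-27 = 14.7 u.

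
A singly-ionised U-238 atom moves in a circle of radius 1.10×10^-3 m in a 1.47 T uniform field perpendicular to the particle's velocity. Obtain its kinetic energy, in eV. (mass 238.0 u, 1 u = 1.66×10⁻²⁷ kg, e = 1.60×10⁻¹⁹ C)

v = qBr/m = (1×1.60×10^-19)(1.47)(1.10×10^-3) / (3.95×10^-25) = 655 m/s.
K = ½mv² = 0.5·(3.95×10^-25)·(655)² = 8.47×10^-20 J = 0.529 eV.

K ≈ 0.529 eV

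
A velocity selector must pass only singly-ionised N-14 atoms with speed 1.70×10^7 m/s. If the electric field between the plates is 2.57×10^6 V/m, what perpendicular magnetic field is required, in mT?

B ≈ 151 mT

qE = qvB ⇒ B = E/v = (2.57×10^6) / (1.70×10^7) = 0.151 T.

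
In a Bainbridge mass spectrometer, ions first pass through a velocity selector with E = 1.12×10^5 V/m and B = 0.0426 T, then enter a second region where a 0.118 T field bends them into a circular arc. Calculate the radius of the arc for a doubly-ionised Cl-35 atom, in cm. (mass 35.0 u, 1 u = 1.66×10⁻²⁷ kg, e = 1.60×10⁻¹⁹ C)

The selector passes v = E/B = 1.12×10^5/0.0426 = 2.63×10^6 m/s.
In the deflection region, r = mv/(qB₂) = (5.81×10^-26)(2.63×10^6) / [(2×1.60×10^-19)(0.118)] = 4.05 m.

r ≈ 405 cm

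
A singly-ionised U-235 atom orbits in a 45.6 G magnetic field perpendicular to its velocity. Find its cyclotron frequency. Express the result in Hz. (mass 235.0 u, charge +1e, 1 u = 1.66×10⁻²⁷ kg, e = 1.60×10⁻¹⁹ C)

f = qB/(2πm) = (1×1.60×10^-19)(4.56×10^-3) / [2π(3.90×10^-25)] = 298 Hz.

f ≈ 298 Hz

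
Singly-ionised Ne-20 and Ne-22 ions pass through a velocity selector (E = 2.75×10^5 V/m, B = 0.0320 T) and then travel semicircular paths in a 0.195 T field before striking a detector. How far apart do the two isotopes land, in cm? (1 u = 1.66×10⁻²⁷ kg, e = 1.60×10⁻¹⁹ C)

Both emerge at v = E/B₁ = 8.59×10^6 m/s.
r = mv/(qB₂), so r₁ = 9.1446 m and r₂ = 10.059 m, giving Δr = 0.914 m.
After a semicircle each ion lands a diameter 2r from the entry slit, so the separation is 2Δr = 1.83 m.

Δd ≈ 183 cm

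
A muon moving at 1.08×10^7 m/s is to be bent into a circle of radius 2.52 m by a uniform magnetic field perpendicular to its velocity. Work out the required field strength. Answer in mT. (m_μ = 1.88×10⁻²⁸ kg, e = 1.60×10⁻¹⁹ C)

qvB = mv²/r gives B = mv/(qr).
B = (1.88×10^-28)(1.08×10^7) / [(1×1.60×10^-19)(2.52)] = 5.04×10^-3 T.

B ≈ 5.04 mT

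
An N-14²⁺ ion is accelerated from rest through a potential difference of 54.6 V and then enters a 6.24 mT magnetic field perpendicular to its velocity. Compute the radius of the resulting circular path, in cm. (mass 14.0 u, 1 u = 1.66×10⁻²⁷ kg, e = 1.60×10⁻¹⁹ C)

r ≈ 45.1 cm

The kinetic energy gained is K = qV = (2×1.60×10^-19)(54.6) = 1.75×10^-17 J.
v = √(2K/m) = 3.88×10^4 m/s.
r = mv/(qB) = (2.32×10^-26)(3.88×10^4) / [(2×1.60×10^-19)(6.24×10^-3)] = 0.451 m.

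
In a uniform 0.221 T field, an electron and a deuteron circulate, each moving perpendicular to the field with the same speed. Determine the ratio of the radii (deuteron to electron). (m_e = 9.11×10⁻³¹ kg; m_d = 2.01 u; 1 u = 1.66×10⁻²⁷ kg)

r = mv/(qB) ⇒ at equal v, r ∝ m/q.
r_{deuteron}/r_{electron} = 3660.

ratio ≈ 3660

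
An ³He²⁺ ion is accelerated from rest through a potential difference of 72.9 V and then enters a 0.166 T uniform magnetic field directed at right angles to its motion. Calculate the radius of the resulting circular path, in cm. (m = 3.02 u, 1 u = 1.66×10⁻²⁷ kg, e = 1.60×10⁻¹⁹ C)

r ≈ 0.910 cm

The kinetic energy gained is K = qV = (2×1.60×10^-19)(72.9) = 2.33×10^-17 J.
v = √(2K/m) = 9.65×10^4 m/s.
r = mv/(qB) = (5.01×10^-27)(9.65×10^4) / [(2×1.60×10^-19)(0.166)] = 9.10×10^-3 m.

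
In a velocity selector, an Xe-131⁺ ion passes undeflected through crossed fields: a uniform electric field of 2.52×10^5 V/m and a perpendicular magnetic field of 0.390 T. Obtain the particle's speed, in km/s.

v ≈ 646 km/s

For zero net force, qE = qvB, so v = E/B.
v = (2.52×10^5) / (0.390) = 6.46×10^5 m/s.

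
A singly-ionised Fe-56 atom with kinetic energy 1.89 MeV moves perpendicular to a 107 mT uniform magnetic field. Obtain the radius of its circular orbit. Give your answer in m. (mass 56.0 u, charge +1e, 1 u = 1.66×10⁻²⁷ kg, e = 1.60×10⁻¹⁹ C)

r ≈ 13.9 m

Convert the energy: K = 1.89 MeV = 3.02×10^-13 J.
v = √(2K/m) = √(2·3.02×10^-13/9.30×10^-26) = 2.55×10^6 m/s.
r = mv/(qB) = (9.30×10^-26)(2.55×10^6) / [(1×1.60×10^-19)(0.107)] = 13.9 m.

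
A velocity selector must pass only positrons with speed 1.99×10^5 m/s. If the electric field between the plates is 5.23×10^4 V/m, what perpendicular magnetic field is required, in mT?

qE = qvB ⇒ B = E/v = (5.23×10^4) / (1.99×10^5) = 0.263 T.

B ≈ 263 mT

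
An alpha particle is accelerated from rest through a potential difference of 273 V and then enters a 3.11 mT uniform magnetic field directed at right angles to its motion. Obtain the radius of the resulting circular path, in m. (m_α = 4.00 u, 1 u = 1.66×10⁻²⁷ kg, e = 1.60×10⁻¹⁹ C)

The kinetic energy gained is K = qV = (2×1.60×10^-19)(273) = 8.74×10^-17 J.
v = √(2K/m) = 1.62×10^5 m/s.
r = mv/(qB) = (6.64×10^-27)(1.62×10^5) / [(2×1.60×10^-19)(3.11×10^-3)] = 1.08 m.

r ≈ 1.08 m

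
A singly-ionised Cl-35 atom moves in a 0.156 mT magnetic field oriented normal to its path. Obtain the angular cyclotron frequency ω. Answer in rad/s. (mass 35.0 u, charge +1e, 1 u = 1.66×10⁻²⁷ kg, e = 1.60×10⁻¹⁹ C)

ω ≈ 430 rad/s

ω = qB/m = (1×1.60×10^-19)(1.56×10^-4) / (5.81×10^-26) = 430 rad/s.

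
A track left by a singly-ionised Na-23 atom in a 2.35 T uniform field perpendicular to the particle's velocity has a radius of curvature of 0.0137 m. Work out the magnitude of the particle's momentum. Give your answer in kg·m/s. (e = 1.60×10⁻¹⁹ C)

Since qvB = mv²/r, the momentum p = mv = qBr.
p = (1×1.60×10^-19)(2.35)(0.0137) = 5.15×10^-21 kg·m/s.

p ≈ 5.15×10^-21 kg·m/s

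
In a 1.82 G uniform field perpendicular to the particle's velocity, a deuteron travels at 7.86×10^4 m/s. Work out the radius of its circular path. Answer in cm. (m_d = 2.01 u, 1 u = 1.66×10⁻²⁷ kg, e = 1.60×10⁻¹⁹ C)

r ≈ 901 cm

The magnetic force provides the centripetal force: qvB = mv²/r, so r = mv/(qB).
r = (3.34×10^-27 kg)(7.86×10^4 m/s) / [(1×1.60×10^-19 C)(1.82×10^-4 T)] = 9.01 m.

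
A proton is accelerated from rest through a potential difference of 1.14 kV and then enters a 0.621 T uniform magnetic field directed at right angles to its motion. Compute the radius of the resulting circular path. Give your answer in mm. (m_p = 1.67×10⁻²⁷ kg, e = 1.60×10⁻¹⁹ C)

The kinetic energy gained is K = qV = (1×1.60×10^-19)(1140) = 1.82×10^-16 J.
v = √(2K/m) = 4.67×10^5 m/s.
r = mv/(qB) = (1.67×10^-27)(4.67×10^5) / [(1×1.60×10^-19)(0.621)] = 7.86×10^-3 m.

r ≈ 7.86 mm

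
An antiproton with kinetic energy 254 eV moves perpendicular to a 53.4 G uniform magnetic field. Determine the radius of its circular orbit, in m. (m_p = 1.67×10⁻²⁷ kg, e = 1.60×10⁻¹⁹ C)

Convert the energy: K = 254 eV = 4.06×10^-17 J.
v = √(2K/m) = √(2·4.06×10^-17/1.67×10^-27) = 2.21×10^5 m/s.
r = mv/(qB) = (1.67×10^-27)(2.21×10^5) / [(1×1.60×10^-19)(5.34×10^-3)] = 0.431 m.

r ≈ 0.431 m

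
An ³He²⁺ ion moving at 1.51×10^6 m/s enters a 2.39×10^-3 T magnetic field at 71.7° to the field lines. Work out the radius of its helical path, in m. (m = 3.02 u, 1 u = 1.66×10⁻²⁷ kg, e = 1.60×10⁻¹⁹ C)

Only the perpendicular component v⊥ = v sin71.7° = 1.43×10^6 m/s is bent by the field.
r = m v⊥ /(qB) = (5.01×10^-27)(1.43×10^6) / [(2×1.60×10^-19)(2.39×10^-3)] = 9.40 m.

r ≈ 9.40 m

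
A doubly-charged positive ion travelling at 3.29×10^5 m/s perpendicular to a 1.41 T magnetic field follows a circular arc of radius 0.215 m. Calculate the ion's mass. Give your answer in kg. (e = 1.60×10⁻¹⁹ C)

m ≈ 2.95×10^-25 kg

qvB = mv²/r ⇒ m = qBr/v.
m = (2×1.60×10^-19)(1.41)(0.215) / (3.29×10^5) = 2.95×10^-25 kg.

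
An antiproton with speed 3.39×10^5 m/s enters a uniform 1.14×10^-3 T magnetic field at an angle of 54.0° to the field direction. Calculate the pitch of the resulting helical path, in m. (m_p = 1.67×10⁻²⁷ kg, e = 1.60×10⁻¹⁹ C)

pitch ≈ 11.5 m

The velocity component along B is v∥ = v cos54.0° = 1.99×10^5 m/s.
The cyclotron period T = 2πm/(qB) = 5.75×10^-5 s is set by m, q, B alone.
Pitch = v∥·T = (1.99×10^5)(5.75×10^-5) = 11.5 m.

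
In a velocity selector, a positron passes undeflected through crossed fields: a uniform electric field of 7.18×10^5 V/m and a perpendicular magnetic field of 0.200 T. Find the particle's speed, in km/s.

v ≈ 3590 km/s

For zero net force, qE = qvB, so v = E/B.
v = (7.18×10^5) / (0.200) = 3.59×10^6 m/s.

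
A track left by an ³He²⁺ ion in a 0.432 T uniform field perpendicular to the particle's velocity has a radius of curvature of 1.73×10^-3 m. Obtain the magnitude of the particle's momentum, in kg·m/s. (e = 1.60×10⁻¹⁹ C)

Since qvB = mv²/r, the momentum p = mv = qBr.
p = (2×1.60×10^-19)(0.432)(1.73×10^-3) = 2.39×10^-22 kg·m/s.

p ≈ 2.39×10^-22 kg·m/s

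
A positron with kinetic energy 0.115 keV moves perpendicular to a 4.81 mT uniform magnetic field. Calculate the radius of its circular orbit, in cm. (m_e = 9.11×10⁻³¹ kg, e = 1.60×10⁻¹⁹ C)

Convert the energy: K = 0.115 keV = 1.84×10^-17 J.
v = √(2K/m) = √(2·1.84×10^-17/9.11×10^-31) = 6.36×10^6 m/s.
r = mv/(qB) = (9.11×10^-31)(6.36×10^6) / [(1×1.60×10^-19)(4.81×10^-3)] = 7.52×10^-3 m.

r ≈ 0.752 cm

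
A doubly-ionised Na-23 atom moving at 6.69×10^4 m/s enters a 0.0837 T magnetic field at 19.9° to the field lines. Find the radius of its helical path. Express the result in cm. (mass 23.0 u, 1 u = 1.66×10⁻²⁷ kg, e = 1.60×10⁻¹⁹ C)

Only the perpendicular component v⊥ = v sin19.9° = 2.28×10^4 m/s is bent by the field.
r = m v⊥ /(qB) = (3.82×10^-26)(2.28×10^4) / [(2×1.60×10^-19)(0.0837)] = 0.0325 m.

r ≈ 3.25 cm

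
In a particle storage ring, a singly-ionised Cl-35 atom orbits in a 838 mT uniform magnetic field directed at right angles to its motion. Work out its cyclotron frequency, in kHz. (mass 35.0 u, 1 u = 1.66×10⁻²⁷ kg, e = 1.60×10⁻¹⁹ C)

f = qB/(2πm) = (1×1.60×10^-19)(0.838) / [2π(5.81×10^-26)] = 3.67×10^5 Hz.

f ≈ 367 kHz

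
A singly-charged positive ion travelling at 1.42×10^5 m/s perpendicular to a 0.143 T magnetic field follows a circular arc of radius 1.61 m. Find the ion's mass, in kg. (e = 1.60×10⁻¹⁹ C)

m ≈ 2.59×10^-25 kg

qvB = mv²/r ⇒ m = qBr/v.
m = (1×1.60×10^-19)(0.143)(1.61) / (1.42×10^5) = 2.59×10^-25 kg.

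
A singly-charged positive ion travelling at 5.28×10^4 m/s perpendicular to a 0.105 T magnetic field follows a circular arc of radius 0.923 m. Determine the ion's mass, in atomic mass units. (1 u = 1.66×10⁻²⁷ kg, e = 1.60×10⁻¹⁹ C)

m ≈ 177 u

qvB = mv²/r ⇒ m = qBr/v.
m = (1×1.60×10^-19)(0.105)(0.923) / (5.28×10^4) = 2.94×10^-25 kg = 177 u.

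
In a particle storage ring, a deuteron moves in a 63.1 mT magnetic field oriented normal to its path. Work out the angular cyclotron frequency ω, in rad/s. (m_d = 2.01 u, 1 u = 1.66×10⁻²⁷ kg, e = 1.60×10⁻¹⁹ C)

ω ≈ 3.03×10^6 rad/s

ω = qB/m = (1×1.60×10^-19)(0.0631) / (3.34×10^-27) = 3.03×10^6 rad/s.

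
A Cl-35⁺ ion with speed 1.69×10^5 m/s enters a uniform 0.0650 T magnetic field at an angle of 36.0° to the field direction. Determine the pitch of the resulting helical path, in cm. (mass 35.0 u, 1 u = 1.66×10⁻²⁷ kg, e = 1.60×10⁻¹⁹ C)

The velocity component along B is v∥ = v cos36.0° = 1.37×10^5 m/s.
The cyclotron period T = 2πm/(qB) = 3.51×10^-5 s is set by m, q, B alone.
Pitch = v∥·T = (1.37×10^5)(3.51×10^-5) = 4.80 m.

pitch ≈ 480 cm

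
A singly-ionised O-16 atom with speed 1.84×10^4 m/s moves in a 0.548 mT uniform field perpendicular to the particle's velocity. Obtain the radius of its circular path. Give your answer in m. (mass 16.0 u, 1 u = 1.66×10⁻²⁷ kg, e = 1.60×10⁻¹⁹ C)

The magnetic force provides the centripetal force: qvB = mv²/r, so r = mv/(qB).
r = (2.66×10^-26 kg)(1.84×10^4 m/s) / [(1×1.60×10^-19 C)(5.48×10^-4 T)] = 5.57 m.

r ≈ 5.57 m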